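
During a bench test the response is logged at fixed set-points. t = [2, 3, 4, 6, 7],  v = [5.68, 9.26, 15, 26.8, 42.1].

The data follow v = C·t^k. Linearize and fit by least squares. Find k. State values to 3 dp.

k = 1.562

With ln vᵢ as the transformed response and ln tᵢ as the regressor:
Σln t = 6.9157, Σ(ln t)² = 10.6062, Σln v = 13.6992, Σln t·ln v = 20.5731.
Equations: 10.6062·k + 6.9157·ln C = 20.5731;  6.9157·k + 5·ln C = 13.6992.
Slope k = (n·Σln t·ln v − Σln t·Σln v)/(n·Σ(ln t)² − (Σln t)²) = (5·20.5731 − 6.9157·13.6992)/5.2037 = 1.56160; ln C = (Σln v − k·Σln t)/n = 0.57991.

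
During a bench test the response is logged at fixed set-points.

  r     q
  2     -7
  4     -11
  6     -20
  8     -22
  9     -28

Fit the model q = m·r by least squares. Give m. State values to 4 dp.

m = -3.0149

From the data, Σr·r = 201.
For Aᵀq: Σr·q = -606.
So AᵀA·[m]ᵀ = Aᵀq: [[201]]·[m]ᵀ = [-606]ᵀ.
Hence m = -606 / 201 ≈ -3.01493.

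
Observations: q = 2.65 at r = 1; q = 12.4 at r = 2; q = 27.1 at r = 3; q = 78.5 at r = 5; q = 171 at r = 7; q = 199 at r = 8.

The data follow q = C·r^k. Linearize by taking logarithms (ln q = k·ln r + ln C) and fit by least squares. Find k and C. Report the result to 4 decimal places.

With ln qᵢ as the transformed response and ln rᵢ as the regressor:
Σln r = 7.4265, Σ(ln r)² = 12.3883, Σln q = 21.5899, Σln r·ln q = 33.4045.
Equations: 12.3883·k + 7.4265·ln C = 33.4045;  7.4265·k + 6·ln C = 21.5899.
Solving (det = 19.1764): k = 2.09054, ln C = 1.01073, so C = exp(1.01073) = 2.74761.

k = 2.0905, C = 2.7476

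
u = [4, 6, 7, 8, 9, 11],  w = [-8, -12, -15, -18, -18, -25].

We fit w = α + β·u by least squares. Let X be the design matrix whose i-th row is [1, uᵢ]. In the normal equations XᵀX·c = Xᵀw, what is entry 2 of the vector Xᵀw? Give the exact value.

-790

Entry 2 ↔ basis u, so (Xᵀw)_{2} = Σᵢ (u)·wᵢ = (4)·(-8) + (6)·(-12) + (7)·(-15) + (8)·(-18) + (9)·(-18) + (11)·(-25) = -790.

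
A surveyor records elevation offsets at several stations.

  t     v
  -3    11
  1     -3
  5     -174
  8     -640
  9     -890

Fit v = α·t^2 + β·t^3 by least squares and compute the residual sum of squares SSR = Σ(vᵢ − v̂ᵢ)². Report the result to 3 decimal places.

SSR = 2.026

Setting ∂/∂α … = 0 gives: 11364·α + 94700·β = -117304;  94700·α + 809940·β = -998540.
det = 11364·809940 − 94700² = 236068160.
α = ((-117304)·809940 − 94700·(-998540))/236068160 = -5593297/2950852; β = (11364·(-998540) − 94700·(-117304))/236068160 = -3151/3116.
Residuals: 1115563/1475426, -137631/1475426, -308099/1475426, -691952/737713, 1066295/1475426; SSR = 1494661/737713.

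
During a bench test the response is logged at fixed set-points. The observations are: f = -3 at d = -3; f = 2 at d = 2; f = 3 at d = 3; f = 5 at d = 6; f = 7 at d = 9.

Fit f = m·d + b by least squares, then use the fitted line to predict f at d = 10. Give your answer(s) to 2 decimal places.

Compute the Gram sums: Σd·d = 139, Σd = 17, Σ1 = 5.
Right-hand side: Σd·f = 115, Σf = 14.
XᵀX·[m, b]ᵀ = Xᵀf becomes [[139, 17]; [17, 5]]·[m, b]ᵀ = [115, 14]ᵀ.
Eliminating b: 5·(row 1) − 17·(row 2) gives 406·m = 5·115 − 17·14 = 337, so m = 337/406.
Then b = (14 − 17·(337/406))/5 = -9/406.
At d = 10: f̂ = (337/406)·(10) + (-9/406)·(1) = 3361/406.

f̂ = 8.28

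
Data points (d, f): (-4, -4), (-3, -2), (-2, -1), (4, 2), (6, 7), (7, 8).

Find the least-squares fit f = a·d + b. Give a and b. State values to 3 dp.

From the data, Σd·d = 130, Σd = 8, Σ1 = 6.
Moment sums: Σd·f = 130, Σf = 10.
MᵀM·[a, b]ᵀ = Mᵀf becomes [[130, 8]; [8, 6]]·[a, b]ᵀ = [130, 10]ᵀ.
Determinant 130·6 − 8² = 716.
a = (130·6 − 8·10)/716 = 175/179; b = (130·10 − 8·130)/716 = 65/179.

a = 0.978, b = 0.363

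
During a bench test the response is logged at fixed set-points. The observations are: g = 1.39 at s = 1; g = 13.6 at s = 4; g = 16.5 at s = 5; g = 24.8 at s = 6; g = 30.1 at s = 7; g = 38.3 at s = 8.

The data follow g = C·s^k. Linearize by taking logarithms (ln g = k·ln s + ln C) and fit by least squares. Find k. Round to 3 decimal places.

k = 1.586

Taking logs, ln g = k·ln s + ln C, so regress ln g on ln s.
Σln s = 8.8128, Σ(ln s)² = 15.8331, Σln g = 16.0036, Σln s·ln g = 28.0886.
Equations: 15.8331·k + 8.8128·ln C = 28.0886;  8.8128·k + 6·ln C = 16.0036.
Solving (det = 17.3327): k = 1.58630, ln C = 0.33728.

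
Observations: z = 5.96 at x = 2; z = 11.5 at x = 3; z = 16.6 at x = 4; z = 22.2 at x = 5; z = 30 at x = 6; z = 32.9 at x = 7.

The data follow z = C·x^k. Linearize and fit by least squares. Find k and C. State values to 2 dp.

Taking logs, ln z = k·ln x + ln C, so regress ln z on ln x.
Over the data: Σln x = 8.5252, Σ(ln x)² = 13.1965, Σln z = 17.0316, Σln x·ln z = 25.6967.
Normal system: [[13.1965, 8.5252]; [8.5252, 6]]·[k, ln C]ᵀ = [25.6967, 17.0316]ᵀ.
Slope k = (n·Σln x·ln z − Σln x·Σln z)/(n·Σ(ln x)² − (Σln x)²) = (6·25.6967 − 8.5252·17.0316)/6.5005 = 1.38192; ln C = (Σln z − k·Σln x)/n = 0.87508, so C = exp(0.87508) = 2.39907.

k = 1.38, C = 2.40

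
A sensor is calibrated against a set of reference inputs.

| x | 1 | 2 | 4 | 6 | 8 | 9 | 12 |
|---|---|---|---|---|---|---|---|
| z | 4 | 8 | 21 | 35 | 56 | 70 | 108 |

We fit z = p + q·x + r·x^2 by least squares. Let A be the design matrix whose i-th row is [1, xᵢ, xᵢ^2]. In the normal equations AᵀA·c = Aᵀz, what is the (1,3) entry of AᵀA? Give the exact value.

346

Row 1 ↔ basis 1, column 3 ↔ basis x^2, so (AᵀA)_{1,3} = Σᵢ x^2 = (1)·(1) + (1)·(4) + (1)·(16) + (1)·(36) + (1)·(64) + (1)·(81) + (1)·(144) = 346.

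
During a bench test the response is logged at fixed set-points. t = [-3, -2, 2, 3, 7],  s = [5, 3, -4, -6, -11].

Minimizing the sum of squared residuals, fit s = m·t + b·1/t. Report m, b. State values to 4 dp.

The normal system XᵀX·[m, b]ᵀ = Xᵀs is [[75, 5]; [5, 655/882]]·[m, b]ᵀ = [-124, -367/42]ᵀ.
Eliminating b: (655/882)·(row 1) − 5·(row 2) gives (9025/294)·m = (655/882)·(-124) − 5·(-367/42) = -42685/882, so m = -8537/5415.
Then b = ((-367/42) − 5·(-8537/5415))/(655/882) = -2079/1805.

m = -1.5765, b = -1.1518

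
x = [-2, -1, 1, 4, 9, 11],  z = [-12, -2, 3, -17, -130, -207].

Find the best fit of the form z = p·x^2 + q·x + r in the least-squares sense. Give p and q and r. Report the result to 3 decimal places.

p = -2.023, q = 3.285, r = 2.630

Setting ∂/∂p … = 0 gives: 21476·p + 2116·q + 224·r = -35896;  2116·p + 224·q + 22·r = -3486;  224·p + 22·q + 6·r = -365.
(Σx^2·x^2 = 21476, Σx^2·x = 2116, Σx^2 = 224, Σx·x = 224, Σx = 22, Σ1 = 6, Σx^2·z = -35896, Σx·z = -3486, Σz = -365.)
Row-reducing yields p = -308569/152562, q = 501221/152562, r = 66874/25427.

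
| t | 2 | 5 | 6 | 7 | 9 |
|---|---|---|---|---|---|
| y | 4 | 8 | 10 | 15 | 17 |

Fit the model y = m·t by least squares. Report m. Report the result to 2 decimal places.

m = 1.88

The normal system AᵀA·[m]ᵀ = Aᵀy is [[195]]·[m]ᵀ = [366]ᵀ.
m = 366/195 = 1.87692.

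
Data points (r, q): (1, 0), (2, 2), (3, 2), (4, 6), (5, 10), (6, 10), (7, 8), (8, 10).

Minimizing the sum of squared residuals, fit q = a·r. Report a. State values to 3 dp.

The normal equations are: 204·a = 280.
Hence a = 280 / 204 ≈ 1.37255.

a = 1.373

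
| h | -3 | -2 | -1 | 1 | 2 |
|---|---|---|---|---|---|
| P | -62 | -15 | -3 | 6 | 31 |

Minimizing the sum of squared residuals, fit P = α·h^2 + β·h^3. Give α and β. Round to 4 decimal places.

From the data, Σh^2·h^2 = 115, Σh^2·h^3 = -243, Σh^3·h^3 = 859.
For AᵀP: Σh^2·P = -491, Σh^3·P = 2051.
Δ = 115·859 − (-243)² = 39736.
α = ((-491)·859 − (-243)·2051)/39736 = 9578/4967; β = (115·2051 − (-243)·(-491))/39736 = 14569/4967.

α = 1.9283, β = 2.9332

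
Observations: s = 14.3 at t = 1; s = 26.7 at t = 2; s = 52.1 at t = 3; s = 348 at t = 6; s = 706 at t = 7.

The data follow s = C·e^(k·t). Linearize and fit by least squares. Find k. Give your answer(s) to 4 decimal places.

k = 0.6471

Let Y = ln s. Fitting Y = k·t + ln C by least squares:
AᵀA = [[99.0000, 19.0000]; [19.0000, 5]], rhs = [102.1196, 22.3099]ᵀ  (here Σt = 19.0000, Σ(t)² = 99.0000, Σln s = 22.3099, Σt·ln s = 102.1196).
Slope k = (n·Σt·ln s − Σt·Σln s)/(n·Σ(t)² − (Σt)²) = (5·102.1196 − 19.0000·22.3099)/134.0000 = 0.64709; ln C = (Σln s − k·Σt)/n = 2.00305.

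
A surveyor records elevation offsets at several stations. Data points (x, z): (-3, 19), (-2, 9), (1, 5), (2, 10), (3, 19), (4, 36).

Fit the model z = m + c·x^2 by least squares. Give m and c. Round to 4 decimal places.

m = 1.4481, c = 2.0770

Sums needed: Σ1 = 6, Σx^2 = 43, Σx^2·x^2 = 451.
For Mᵀz: Σz = 98, Σx^2·z = 999.
Eliminating c: 451·(row 1) − 43·(row 2) gives 857·m = 451·98 − 43·999 = 1241, so m = 1241/857.
Then c = (999 − 43·(1241/857))/451 = 1780/857.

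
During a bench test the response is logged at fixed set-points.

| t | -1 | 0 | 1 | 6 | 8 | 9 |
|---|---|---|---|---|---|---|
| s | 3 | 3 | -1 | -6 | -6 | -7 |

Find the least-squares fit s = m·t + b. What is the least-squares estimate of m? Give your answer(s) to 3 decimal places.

m = -1.026

Compute the Gram sums: Σt·t = 183, Σt = 23, Σ1 = 6.
Moment sums: Σt·s = -151, Σs = -14.
So MᵀM·[m, b]ᵀ = Mᵀs: [[183, 23]; [23, 6]]·[m, b]ᵀ = [-151, -14]ᵀ.
Eliminating b: 6·(row 1) − 23·(row 2) gives 569·m = 6·(-151) − 23·(-14) = -584, so m = -584/569.
Then b = ((-14) − 23·(-584/569))/6 = 911/569.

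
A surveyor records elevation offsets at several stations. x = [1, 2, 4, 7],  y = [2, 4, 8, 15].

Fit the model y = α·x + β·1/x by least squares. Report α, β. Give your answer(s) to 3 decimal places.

α = 2.113, β = -0.233

With design matrix A, AᵀA = [[70, 4]; [4, 1045/784]] and Aᵀy = [147, 57/7]ᵀ.
Eliminating β: (1045/784)·(row 1) − 4·(row 2) gives (4329/56)·α = (1045/784)·147 − 4·(57/7) = 18297/112, so α = 2033/962.
Then β = ((57/7) − 4·(2033/962))/(1045/784) = -112/481.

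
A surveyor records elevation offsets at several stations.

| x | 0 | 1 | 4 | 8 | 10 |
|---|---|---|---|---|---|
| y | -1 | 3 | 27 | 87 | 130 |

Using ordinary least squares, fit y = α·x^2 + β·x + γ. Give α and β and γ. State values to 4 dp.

Setting ∂/∂α … = 0 gives: 14353·α + 1577·β + 181·γ = 19003;  1577·α + 181·β + 23·γ = 2107;  181·α + 23·β + 5·γ = 246.
(Σx^2·x^2 = 14353, Σx^2·x = 1577, Σx^2 = 181, Σx·x = 181, Σx = 23, Σ1 = 5, Σx^2·y = 19003, Σx·y = 2107, Σy = 246.)
Inverting the 3×3 Gram matrix, [α, β, γ]ᵀ = [83167/81222, 230245/81222, -12275/13537]ᵀ.

α = 1.0239, β = 2.8348, γ = -0.9068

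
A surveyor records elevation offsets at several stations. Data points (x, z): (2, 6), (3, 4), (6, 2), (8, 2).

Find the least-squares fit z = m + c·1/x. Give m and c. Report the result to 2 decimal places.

m = 0.37, c = 11.11

With design matrix M, MᵀM = [[4, 9/8]; [9/8, 233/576]] and Mᵀz = [14, 59/12]ᵀ.
det = 4·(233/576) − (9/8)² = 203/576.
m = (14·(233/576) − (9/8)·(59/12))/(203/576) = 76/203; c = (4·(59/12) − (9/8)·14)/(203/576) = 2256/203.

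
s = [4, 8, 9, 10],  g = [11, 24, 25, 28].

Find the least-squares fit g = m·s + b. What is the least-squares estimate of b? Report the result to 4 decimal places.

Entries of MᵀM: Σs·s = 261, Σs = 31, Σ1 = 4.
Right-hand side: Σs·g = 741, Σg = 88.
Normal equations: [[261, 31]; [31, 4]]·[m, b]ᵀ = [741, 88]ᵀ.
Determinant 261·4 − 31² = 83.
m = (741·4 − 31·88)/83 = 236/83; b = (261·88 − 31·741)/83 = -3/83.

b = -0.0361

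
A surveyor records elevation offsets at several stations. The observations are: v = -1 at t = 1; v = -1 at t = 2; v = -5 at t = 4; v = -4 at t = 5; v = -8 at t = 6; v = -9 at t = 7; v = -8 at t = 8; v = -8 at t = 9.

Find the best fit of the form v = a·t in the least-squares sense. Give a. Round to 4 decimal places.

a = -1.0507

The normal system MᵀM·[a]ᵀ = Mᵀv is [[276]]·[a]ᵀ = [-290]ᵀ.
Hence a = -290 / 276 ≈ -1.05072.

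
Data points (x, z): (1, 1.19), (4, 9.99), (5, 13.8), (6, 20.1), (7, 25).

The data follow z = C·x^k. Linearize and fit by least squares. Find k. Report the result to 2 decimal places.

k = 1.56

With ln zᵢ as the transformed response and ln xᵢ as the regressor:
AᵀA = [[11.5091, 6.7334]; [6.7334, 5]], rhs = [19.0551, 11.3198]ᵀ  (here Σln x = 6.7334, Σ(ln x)² = 11.5091, Σln z = 11.3198, Σln x·ln z = 19.0551).
Δ = 11.5091·5 − (6.7334)² = 12.2067; k = (19.0551·5 − 6.7334·11.3198)/12.2067 = 1.56102, ln C = (11.5091·11.3198 − 6.7334·19.0551)/12.2067 = 0.16176.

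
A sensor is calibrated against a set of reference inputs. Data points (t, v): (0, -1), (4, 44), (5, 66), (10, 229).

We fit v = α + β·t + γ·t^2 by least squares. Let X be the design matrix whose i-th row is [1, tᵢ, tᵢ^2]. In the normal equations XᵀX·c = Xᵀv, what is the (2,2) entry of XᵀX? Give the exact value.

Row 2 ↔ basis t, column 2 ↔ basis t, so (XᵀX)_{2,2} = Σᵢ (t)·(t) = (0)·(0) + (4)·(4) + (5)·(5) + (10)·(10) = 141.

141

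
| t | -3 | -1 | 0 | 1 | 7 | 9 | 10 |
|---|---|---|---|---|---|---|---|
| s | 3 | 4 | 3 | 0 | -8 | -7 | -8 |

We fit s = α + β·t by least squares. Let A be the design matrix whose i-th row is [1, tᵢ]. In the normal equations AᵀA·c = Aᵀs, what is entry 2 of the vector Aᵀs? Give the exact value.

Entry 2 ↔ basis t, so (Aᵀs)_{2} = Σᵢ (t)·sᵢ = (-3)·(3) + (-1)·(4) + (0)·(3) + (1)·(0) + (7)·(-8) + (9)·(-7) + (10)·(-8) = -212.

-212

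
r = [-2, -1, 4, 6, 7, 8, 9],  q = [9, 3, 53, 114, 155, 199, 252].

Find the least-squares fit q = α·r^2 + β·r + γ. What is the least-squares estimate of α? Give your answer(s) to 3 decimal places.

α = 2.954

Normal-equation sums: Σr^2·r^2 = 14627, Σr^2·r = 1855, Σr^2 = 251, Σr·r = 251, Σr = 31, Σ1 = 7.
And Σr^2·q = 45734, Σr·q = 5820, Σq = 785.
MᵀM·[α, β, γ]ᵀ = Mᵀq becomes [[14627, 1855, 251]; [1855, 251, 31]; [251, 31, 7]]·[α, β, γ]ᵀ = [45734, 5820, 785]ᵀ.
Solving the 3×3 system (Gaussian elimination) gives α = 14083/4767, β = 24697/19068, γ = 3021/6356.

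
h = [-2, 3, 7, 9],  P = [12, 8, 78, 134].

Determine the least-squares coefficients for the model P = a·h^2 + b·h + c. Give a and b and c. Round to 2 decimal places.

a = 1.97, b = -2.60, c = -1.23

Forming MᵀM = [[9059, 1091, 143]; [1091, 143, 17]; [143, 17, 4]] and MᵀP = [14796, 1752, 232]ᵀ gives MᵀM·[a, b, c]ᵀ = MᵀP.
Inverting the 3×3 Gram matrix, [a, b, c]ᵀ = [9983/5078, -13209/5078, -3115/2539]ᵀ.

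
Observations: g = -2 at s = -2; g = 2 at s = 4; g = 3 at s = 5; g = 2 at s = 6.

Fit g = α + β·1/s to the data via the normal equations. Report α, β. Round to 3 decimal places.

The normal equations are: 4·α + (7/60)·β = 5;  (7/60)·α + (1369/3600)·β = 73/30.
Δ = 4·(1369/3600) − (7/60)² = 603/400.
α = (5·(1369/3600) − (7/60)·(73/30))/(603/400) = 647/603; β = (4·(73/30) − (7/60)·5)/(603/400) = 1220/201.

α = 1.073, β = 6.070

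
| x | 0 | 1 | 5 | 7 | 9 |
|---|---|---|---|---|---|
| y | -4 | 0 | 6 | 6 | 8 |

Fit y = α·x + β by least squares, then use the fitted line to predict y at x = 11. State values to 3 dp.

ŷ = 11.405

The normal system MᵀM·[α, β]ᵀ = Mᵀy is [[156, 22]; [22, 5]]·[α, β]ᵀ = [144, 16]ᵀ.
Δ = 156·5 − 22² = 296.
α = (144·5 − 22·16)/296 = 46/37; β = (156·16 − 22·144)/296 = -84/37.
At x = 11: ŷ = (46/37)·(11) + (-84/37)·(1) = 422/37.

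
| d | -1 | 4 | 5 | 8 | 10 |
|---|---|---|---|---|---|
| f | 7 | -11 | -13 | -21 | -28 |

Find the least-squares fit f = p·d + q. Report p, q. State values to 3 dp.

Forming XᵀX = [[206, 26]; [26, 5]] and Xᵀf = [-564, -66]ᵀ gives XᵀX·[p, q]ᵀ = Xᵀf.
Δ = 206·5 − 26² = 354.
p = ((-564)·5 − 26·(-66))/354 = -184/59; q = (206·(-66) − 26·(-564))/354 = 178/59.

p = -3.119, q = 3.017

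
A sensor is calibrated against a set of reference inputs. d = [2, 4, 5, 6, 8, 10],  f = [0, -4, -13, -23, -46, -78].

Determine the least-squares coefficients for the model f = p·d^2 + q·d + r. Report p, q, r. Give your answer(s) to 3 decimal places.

p = -1.067, q = 2.909, r = -0.727

The normal system MᵀM·[p, q, r]ᵀ = Mᵀf is [[16289, 1925, 245]; [1925, 245, 35]; [245, 35, 6]]·[p, q, r]ᵀ = [-11961, -1367, -164]ᵀ.
Solving the 3×3 system (Gaussian elimination) gives p = -493/462, q = 6719/2310, r = -8/11.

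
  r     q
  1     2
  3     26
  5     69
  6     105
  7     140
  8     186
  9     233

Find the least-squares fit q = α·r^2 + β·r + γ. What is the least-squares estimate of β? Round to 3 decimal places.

Setting ∂/∂α … = 0 gives: 15061·α + 1953·β + 265·γ = 43378;  1953·α + 265·β + 39·γ = 5620;  265·α + 39·β + 7·γ = 761.
(Σr^2·r^2 = 15061, Σr^2·r = 1953, Σr^2 = 265, Σr·r = 265, Σr = 39, Σ1 = 7, Σr^2·q = 43378, Σr·q = 5620, Σq = 761.)
Solving the 3×3 system (Gaussian elimination) gives α = 130897/44898, β = -2907/14966, γ = -12872/22449.

β = -0.194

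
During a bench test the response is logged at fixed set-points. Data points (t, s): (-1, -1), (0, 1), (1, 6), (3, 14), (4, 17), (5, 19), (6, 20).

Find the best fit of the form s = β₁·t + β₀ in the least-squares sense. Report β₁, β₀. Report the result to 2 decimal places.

With design matrix X, XᵀX = [[88, 18]; [18, 7]] and Xᵀs = [332, 76]ᵀ.
det = 88·7 − 18² = 292.
β₁ = (332·7 − 18·76)/292 = 239/73; β₀ = (88·76 − 18·332)/292 = 178/73.

β₁ = 3.27, β₀ = 2.44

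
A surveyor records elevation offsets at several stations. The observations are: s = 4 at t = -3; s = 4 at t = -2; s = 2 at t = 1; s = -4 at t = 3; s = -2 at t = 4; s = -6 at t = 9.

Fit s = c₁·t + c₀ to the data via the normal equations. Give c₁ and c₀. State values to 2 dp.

c₁ = -0.92, c₀ = 1.50

The normal equations are: 120·c₁ + 12·c₀ = -92;  12·c₁ + 6·c₀ = -2.
Determinant 120·6 − 12² = 576.
c₁ = ((-92)·6 − 12·(-2))/576 = -11/12; c₀ = (120·(-2) − 12·(-92))/576 = 3/2.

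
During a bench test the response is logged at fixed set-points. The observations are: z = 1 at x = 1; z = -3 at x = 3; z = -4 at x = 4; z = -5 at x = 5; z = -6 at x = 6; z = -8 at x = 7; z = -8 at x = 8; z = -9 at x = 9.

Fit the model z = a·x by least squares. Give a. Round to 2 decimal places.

a = -1.02

AᵀA·[a]ᵀ = Aᵀz reads: 281·a = -286.
(Σx·x = 281, Σx·z = -286.)
a = (-286)/281 = -1.01779.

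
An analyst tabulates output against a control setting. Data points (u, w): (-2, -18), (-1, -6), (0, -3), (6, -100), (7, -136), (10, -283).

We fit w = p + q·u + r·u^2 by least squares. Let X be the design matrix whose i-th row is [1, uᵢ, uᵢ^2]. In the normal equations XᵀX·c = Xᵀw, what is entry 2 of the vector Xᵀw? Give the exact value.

-4340

Entry 2 ↔ basis u, so (Xᵀw)_{2} = Σᵢ (u)·wᵢ = (-2)·(-18) + (-1)·(-6) + (0)·(-3) + (6)·(-100) + (7)·(-136) + (10)·(-283) = -4340.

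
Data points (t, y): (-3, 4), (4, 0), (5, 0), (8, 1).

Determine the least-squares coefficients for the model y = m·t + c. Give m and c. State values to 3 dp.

Entries of MᵀM: Σt·t = 114, Σt = 14, Σ1 = 4.
For Mᵀy: Σt·y = -4, Σy = 5.
Normal equations: [[114, 14]; [14, 4]]·[m, c]ᵀ = [-4, 5]ᵀ.
Eliminating c: 4·(row 1) − 14·(row 2) gives 260·m = 4·(-4) − 14·5 = -86, so m = -43/130.
Then c = (5 − 14·(-43/130))/4 = 313/130.

m = -0.331, c = 2.408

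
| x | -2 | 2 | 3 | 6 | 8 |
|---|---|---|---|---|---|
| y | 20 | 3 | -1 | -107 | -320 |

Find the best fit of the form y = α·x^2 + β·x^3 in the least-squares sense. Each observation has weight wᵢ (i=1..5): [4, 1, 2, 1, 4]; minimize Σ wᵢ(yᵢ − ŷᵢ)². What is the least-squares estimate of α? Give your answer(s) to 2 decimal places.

α = 2.98

The normal equations are: 17922·α + 139238·β = -85458;  139238·α + 1097010·β = -679142.
(Σwᵢ·x^2·x^2 = 17922, Σwᵢ·x^2·x^3 = 139238, Σwᵢ·x^3·x^3 = 1097010, Σwᵢ·x^2·y = -85458, Σwᵢ·x^3·y = -679142.)
Δ = 17922·1097010 − 139238² = 273392576.
α = ((-85458)·1097010 − 139238·(-679142))/273392576 = 25440413/8543518; β = (17922·(-679142) − 139238·(-85458))/273392576 = -8518185/8543518.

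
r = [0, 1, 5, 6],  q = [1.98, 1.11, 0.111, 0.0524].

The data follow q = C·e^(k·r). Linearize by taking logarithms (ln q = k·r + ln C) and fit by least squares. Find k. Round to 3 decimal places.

k = -0.596

Linearized form: ln q = k·r + ln C. From the 4 transformed points,
AᵀA = [[62.0000, 12.0000]; [12.0000, 4]], rhs = [-28.5799, -4.3596]ᵀ  (here Σr = 12.0000, Σ(r)² = 62.0000, Σln q = -4.3596, Σr·ln q = -28.5799).
Slope k = (n·Σr·ln q − Σr·Σln q)/(n·Σ(r)² − (Σr)²) = (4·-28.5799 − 12.0000·-4.3596)/104.0000 = -0.59619; ln C = (Σln q − k·Σr)/n = 0.69867.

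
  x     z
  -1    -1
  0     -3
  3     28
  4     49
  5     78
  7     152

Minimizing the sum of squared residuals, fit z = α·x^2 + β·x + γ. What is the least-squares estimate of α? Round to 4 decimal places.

α = 2.9974

The normal equations are: 3364·α + 558·β + 100·γ = 10433;  558·α + 100·β + 18·γ = 1735;  100·α + 18·β + 6·γ = 303.
Row-reducing yields α = 10353/3454, β = 3955/3454, γ = -454/157.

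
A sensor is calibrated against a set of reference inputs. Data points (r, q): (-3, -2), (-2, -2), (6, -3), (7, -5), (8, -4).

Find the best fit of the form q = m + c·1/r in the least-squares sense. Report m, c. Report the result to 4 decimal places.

Sums needed: Σ1 = 5, Σ1/r = -67/168, Σ1/r·1/r = 11993/28224.
For Mᵀq: Σq = -16, Σ1/r·q = -1/21.
MᵀM·[m, c]ᵀ = Mᵀq becomes [[5, -67/168]; [-67/168, 11993/28224]]·[m, c]ᵀ = [-16, -1/21]ᵀ.
Eliminating c: (11993/28224)·(row 1) − (-67/168)·(row 2) gives (1541/784)·m = (11993/28224)·(-16) − (-67/168)·(-1/21) = -24053/3528, so m = -718/207.
Then c = ((-1/21) − (-67/168)·(-718/207))/(11993/28224) = -15568/4623.

m = -3.4686, c = -3.3675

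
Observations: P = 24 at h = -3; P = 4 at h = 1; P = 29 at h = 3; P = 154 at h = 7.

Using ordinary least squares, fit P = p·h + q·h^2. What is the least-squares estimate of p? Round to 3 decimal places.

Normal-equation sums: Σh·h = 68, Σh·h^2 = 344, Σh^2·h^2 = 2564.
For XᵀP: Σh·P = 1097, Σh^2·P = 8027.
XᵀX·[p, q]ᵀ = XᵀP becomes [[68, 344]; [344, 2564]]·[p, q]ᵀ = [1097, 8027]ᵀ.
det = 68·2564 − 344² = 56016.
p = (1097·2564 − 344·8027)/56016 = 4285/4668; q = (68·8027 − 344·1097)/56016 = 14039/4668.

p = 0.918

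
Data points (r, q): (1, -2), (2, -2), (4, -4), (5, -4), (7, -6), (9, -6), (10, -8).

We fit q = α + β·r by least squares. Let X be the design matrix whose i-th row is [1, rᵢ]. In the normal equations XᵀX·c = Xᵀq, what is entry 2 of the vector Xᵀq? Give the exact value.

-218

Entry 2 ↔ basis r, so (Xᵀq)_{2} = Σᵢ (r)·qᵢ = (1)·(-2) + (2)·(-2) + (4)·(-4) + (5)·(-4) + (7)·(-6) + (9)·(-6) + (10)·(-8) = -218.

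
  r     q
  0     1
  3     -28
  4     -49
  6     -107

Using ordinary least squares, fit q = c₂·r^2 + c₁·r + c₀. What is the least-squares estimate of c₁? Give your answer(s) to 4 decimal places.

c₁ = -1.4067

Forming XᵀX = [[1633, 307, 61]; [307, 61, 13]; [61, 13, 4]] and Xᵀq = [-4888, -922, -183]ᵀ gives XᵀX·[c₂, c₁, c₀]ᵀ = Xᵀq.
Row-reducing yields c₂ = -83/30, c₁ = -211/150, c₀ = 76/75.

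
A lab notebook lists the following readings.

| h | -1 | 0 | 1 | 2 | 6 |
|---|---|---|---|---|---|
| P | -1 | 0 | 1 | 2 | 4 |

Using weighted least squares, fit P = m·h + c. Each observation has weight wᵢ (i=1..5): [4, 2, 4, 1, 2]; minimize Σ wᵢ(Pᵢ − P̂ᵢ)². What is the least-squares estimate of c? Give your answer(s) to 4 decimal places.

c = 0.0000

AᵀWA·[m, c]ᵀ = AᵀWP reads: 84·m + 14·c = 60;  14·m + 13·c = 10.
Eliminating c: 13·(row 1) − 14·(row 2) gives 896·m = 13·60 − 14·10 = 640, so m = 5/7.
Then c = (10 − 14·(5/7))/13 = 0.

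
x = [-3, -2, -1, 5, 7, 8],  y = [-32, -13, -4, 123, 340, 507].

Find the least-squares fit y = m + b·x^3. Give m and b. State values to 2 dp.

m = -3.81, b = 1.00

Sums needed: Σ1 = 6, Σx^3 = 944, Σx^3·x^3 = 396212.
Right-hand side: Σy = 921, Σx^3·y = 392551.
AᵀA·[m, b]ᵀ = Aᵀy becomes [[6, 944]; [944, 396212]]·[m, b]ᵀ = [921, 392551]ᵀ.
det = 6·396212 − 944² = 1486136.
m = (921·396212 − 944·392551)/1486136 = -1414223/371534; b = (6·392551 − 944·921)/1486136 = 742941/743068.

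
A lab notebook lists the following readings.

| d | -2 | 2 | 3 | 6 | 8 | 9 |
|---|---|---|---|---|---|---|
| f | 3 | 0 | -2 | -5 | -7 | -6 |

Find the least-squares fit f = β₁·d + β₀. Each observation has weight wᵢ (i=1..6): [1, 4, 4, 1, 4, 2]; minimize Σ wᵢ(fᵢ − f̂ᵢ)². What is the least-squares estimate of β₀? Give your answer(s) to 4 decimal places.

AᵀWA·[β₁, β₀]ᵀ = AᵀWf reads: 510·β₁ + 74·β₀ = -392;  74·β₁ + 16·β₀ = -50.
(Σwᵢ·d·d = 510, Σwᵢ·d = 74, Σwᵢ·1 = 16, Σwᵢ·d·f = -392, Σwᵢ·f = -50.)
Eliminating β₀: 16·(row 1) − 74·(row 2) gives 2684·β₁ = 16·(-392) − 74·(-50) = -2572, so β₁ = -643/671.
Then β₀ = ((-50) − 74·(-643/671))/16 = 877/671.

β₀ = 1.3070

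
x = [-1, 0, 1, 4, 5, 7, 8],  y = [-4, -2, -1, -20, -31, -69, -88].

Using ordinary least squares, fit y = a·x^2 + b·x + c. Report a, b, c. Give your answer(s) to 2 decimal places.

a = -1.58, b = 1.68, c = -1.21

MᵀM·[a, b, c]ᵀ = Mᵀy reads: 7380·a + 1044·b + 156·c = -10113;  1044·a + 156·b + 24·c = -1419;  156·a + 24·b + 7·c = -215.
(Σx^2·x^2 = 7380, Σx^2·x = 1044, Σx^2 = 156, Σx·x = 156, Σx = 24, Σ1 = 7, Σx^2·y = -10113, Σx·y = -1419, Σy = -215.)
Inverting the 3×3 Gram matrix, [a, b, c]ᵀ = [-731/462, 47/28, -93/77]ᵀ.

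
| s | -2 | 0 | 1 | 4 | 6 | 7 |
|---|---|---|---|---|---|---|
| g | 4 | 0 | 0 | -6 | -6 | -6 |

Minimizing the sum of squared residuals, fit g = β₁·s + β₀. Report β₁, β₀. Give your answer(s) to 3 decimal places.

β₁ = -1.147, β₀ = 0.726

Compute the Gram sums: Σs·s = 106, Σs = 16, Σ1 = 6.
And Σs·g = -110, Σg = -14.
So AᵀA·[β₁, β₀]ᵀ = Aᵀg: [[106, 16]; [16, 6]]·[β₁, β₀]ᵀ = [-110, -14]ᵀ.
Eliminating β₀: 6·(row 1) − 16·(row 2) gives 380·β₁ = 6·(-110) − 16·(-14) = -436, so β₁ = -109/95.
Then β₀ = ((-14) − 16·(-109/95))/6 = 69/95.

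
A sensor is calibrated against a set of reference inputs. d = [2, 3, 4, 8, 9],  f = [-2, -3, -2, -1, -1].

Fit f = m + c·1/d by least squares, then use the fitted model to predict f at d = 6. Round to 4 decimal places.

f̂ = -1.4604

The normal system AᵀA·[m, c]ᵀ = Aᵀf is [[5, 95/72]; [95/72, 2341/5184]]·[m, c]ᵀ = [-9, -197/72]ᵀ.
Eliminating c: (2341/5184)·(row 1) − (95/72)·(row 2) gives (335/648)·m = (2341/5184)·(-9) − (95/72)·(-197/72) = -1177/2592, so m = -1177/1340.
Then c = ((-197/72) − (95/72)·(-1177/1340))/(2341/5184) = -234/67.
At d = 6: f̂ = (-1177/1340)·(1) + (-234/67)·(1/6) = -1957/1340.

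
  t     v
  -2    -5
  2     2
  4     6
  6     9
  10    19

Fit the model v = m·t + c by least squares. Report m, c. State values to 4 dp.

Forming MᵀM = [[160, 20]; [20, 5]] and Mᵀv = [282, 31]ᵀ gives MᵀM·[m, c]ᵀ = Mᵀv.
Δ = 160·5 − 20² = 400.
m = (282·5 − 20·31)/400 = 79/40; c = (160·31 − 20·282)/400 = -17/10.

m = 1.9750, c = -1.7000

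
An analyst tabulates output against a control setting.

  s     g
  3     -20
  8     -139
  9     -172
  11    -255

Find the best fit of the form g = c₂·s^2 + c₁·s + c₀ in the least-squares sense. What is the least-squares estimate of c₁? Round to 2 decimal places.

Forming MᵀM = [[25379, 2599, 275]; [2599, 275, 31]; [275, 31, 4]] and Mᵀg = [-53863, -5525, -586]ᵀ gives MᵀM·[c₂, c₁, c₀]ᵀ = Mᵀg.
Row-reducing yields c₂ = -7811/4092, c₁ = -10673/4092, c₀ = 1687/341.

c₁ = -2.61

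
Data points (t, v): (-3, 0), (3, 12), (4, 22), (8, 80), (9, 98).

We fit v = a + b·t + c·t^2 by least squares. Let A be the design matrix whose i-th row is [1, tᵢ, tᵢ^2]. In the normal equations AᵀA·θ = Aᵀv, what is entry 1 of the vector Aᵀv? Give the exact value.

212

Entry 1 ↔ basis 1, so (Aᵀv)_{1} = Σᵢ vᵢ = (1)·(0) + (1)·(12) + (1)·(22) + (1)·(80) + (1)·(98) = 212.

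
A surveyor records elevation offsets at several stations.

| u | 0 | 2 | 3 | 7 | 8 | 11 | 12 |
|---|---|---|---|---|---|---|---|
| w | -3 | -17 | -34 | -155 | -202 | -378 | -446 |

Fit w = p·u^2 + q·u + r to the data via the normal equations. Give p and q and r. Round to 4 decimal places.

p = -3.0236, q = -0.6512, r = -3.5379

Setting ∂/∂p … = 0 gives: 41971·p + 3949·q + 391·r = -130859;  3949·p + 391·q + 43·r = -12347;  391·p + 43·q + 7·r = -1235.
Solving the 3×3 system (Gaussian elimination) gives p = -13446/4447, q = -2896/4447, r = -15733/4447.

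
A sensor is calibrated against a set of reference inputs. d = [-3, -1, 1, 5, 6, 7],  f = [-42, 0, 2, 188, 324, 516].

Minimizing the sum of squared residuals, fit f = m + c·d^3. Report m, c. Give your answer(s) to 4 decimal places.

m = 0.0715, c = 1.5032

Normal-equation sums: Σ1 = 6, Σd^3 = 657, Σd^3·d^3 = 180661.
Right-hand side: Σf = 988, Σd^3·f = 271608.
MᵀM·[m, c]ᵀ = Mᵀf becomes [[6, 657]; [657, 180661]]·[m, c]ᵀ = [988, 271608]ᵀ.
Δ = 6·180661 − 657² = 652317.
m = (988·180661 − 657·271608)/652317 = 46612/652317; c = (6·271608 − 657·988)/652317 = 326844/217439.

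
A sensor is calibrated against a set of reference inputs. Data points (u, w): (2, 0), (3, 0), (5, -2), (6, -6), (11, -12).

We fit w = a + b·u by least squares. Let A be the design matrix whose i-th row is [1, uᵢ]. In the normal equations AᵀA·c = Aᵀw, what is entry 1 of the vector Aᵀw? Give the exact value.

Entry 1 ↔ basis 1, so (Aᵀw)_{1} = Σᵢ wᵢ = (1)·(0) + (1)·(0) + (1)·(-2) + (1)·(-6) + (1)·(-12) = -20.

-20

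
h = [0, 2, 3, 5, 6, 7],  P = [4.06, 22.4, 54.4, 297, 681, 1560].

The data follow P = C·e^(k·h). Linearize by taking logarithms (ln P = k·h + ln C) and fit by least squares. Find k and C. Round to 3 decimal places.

Linearized form: ln P = k·h + ln C. From the 6 transformed points,
Σh = 23.0000, Σ(h)² = 123.0000, Σln P = 28.0763, Σh·ln P = 137.2843.
Equations: 123.0000·k + 23.0000·ln C = 137.2843;  23.0000·k + 6·ln C = 28.0763.
Slope k = (n·Σh·ln P − Σh·Σln P)/(n·Σ(h)² − (Σh)²) = (6·137.2843 − 23.0000·28.0763)/209.0000 = 0.85144; ln C = (Σln P − k·Σh)/n = 1.41555, so C = exp(1.41555) = 4.11876.

k = 0.851, C = 4.119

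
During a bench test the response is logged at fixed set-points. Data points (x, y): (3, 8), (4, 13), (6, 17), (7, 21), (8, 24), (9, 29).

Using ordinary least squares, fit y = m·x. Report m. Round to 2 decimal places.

The normal equations are: 255·m = 778.
(Σx·x = 255, Σx·y = 778.)
Hence m = 778 / 255 ≈ 3.05098.

m = 3.05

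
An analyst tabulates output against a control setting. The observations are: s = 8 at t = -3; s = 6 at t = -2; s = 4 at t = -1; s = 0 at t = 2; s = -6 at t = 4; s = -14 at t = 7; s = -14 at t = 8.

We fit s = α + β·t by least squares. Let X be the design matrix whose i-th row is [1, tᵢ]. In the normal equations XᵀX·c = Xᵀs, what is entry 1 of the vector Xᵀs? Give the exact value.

-16

Entry 1 ↔ basis 1, so (Xᵀs)_{1} = Σᵢ sᵢ = (1)·(8) + (1)·(6) + (1)·(4) + (1)·(0) + (1)·(-6) + (1)·(-14) + (1)·(-14) = -16.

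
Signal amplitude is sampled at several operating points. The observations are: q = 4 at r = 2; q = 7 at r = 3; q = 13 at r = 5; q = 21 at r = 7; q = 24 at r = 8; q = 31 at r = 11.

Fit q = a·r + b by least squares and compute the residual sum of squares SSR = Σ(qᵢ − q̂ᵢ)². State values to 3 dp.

SSR = 4.690

The normal equations are: 272·a + 36·b = 774;  36·a + 6·b = 100.
(Σr·r = 272, Σr = 36, Σ1 = 6, Σr·q = 774, Σq = 100.)
Eliminating b: 6·(row 1) − 36·(row 2) gives 336·a = 6·774 − 36·100 = 1044, so a = 87/28.
Then b = (100 − 36·(87/28))/6 = -83/42.
Residuals: -5/21, -29/84, -47/84, 103/84, 47/42, -101/84; SSR = 197/42.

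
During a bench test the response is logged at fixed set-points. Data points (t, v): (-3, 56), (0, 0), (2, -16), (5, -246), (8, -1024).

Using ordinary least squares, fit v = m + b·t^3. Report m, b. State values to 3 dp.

m = 1.381, b = -2.001

The normal system MᵀM·[m, b]ᵀ = Mᵀv is [[5, 618]; [618, 278562]]·[m, b]ᵀ = [-1230, -556678]ᵀ.
Determinant 5·278562 − 618² = 1010886.
m = ((-1230)·278562 − 618·(-556678))/1010886 = 232624/168481; b = (5·(-556678) − 618·(-1230))/1010886 = -1011625/505443.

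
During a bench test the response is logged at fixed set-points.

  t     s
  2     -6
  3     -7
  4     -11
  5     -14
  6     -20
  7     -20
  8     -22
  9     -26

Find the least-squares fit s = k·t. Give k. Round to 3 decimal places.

Entries of MᵀM: Σt·t = 284.
And Σt·s = -817.
So MᵀM·[k]ᵀ = Mᵀs: [[284]]·[k]ᵀ = [-817]ᵀ.
Hence k = -817 / 284 ≈ -2.87676.

k = -2.877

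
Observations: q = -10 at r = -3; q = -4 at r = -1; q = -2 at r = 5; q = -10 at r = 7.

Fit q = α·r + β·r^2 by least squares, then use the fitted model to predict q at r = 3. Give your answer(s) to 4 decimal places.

Normal-equation sums: Σr·r = 84, Σr·r^2 = 440, Σr^2·r^2 = 3108.
Right-hand side: Σr·q = -46, Σr^2·q = -634.
So AᵀA·[α, β]ᵀ = Aᵀq: [[84, 440]; [440, 3108]]·[α, β]ᵀ = [-46, -634]ᵀ.
Eliminating β: 3108·(row 1) − 440·(row 2) gives 67472·α = 3108·(-46) − 440·(-634) = 135992, so α = 16999/8434.
Then β = ((-634) − 440·(16999/8434))/3108 = -4127/8434.
At r = 3: q̂ = (16999/8434)·(3) + (-4127/8434)·(9) = 6927/4217.

q̂ = 1.6426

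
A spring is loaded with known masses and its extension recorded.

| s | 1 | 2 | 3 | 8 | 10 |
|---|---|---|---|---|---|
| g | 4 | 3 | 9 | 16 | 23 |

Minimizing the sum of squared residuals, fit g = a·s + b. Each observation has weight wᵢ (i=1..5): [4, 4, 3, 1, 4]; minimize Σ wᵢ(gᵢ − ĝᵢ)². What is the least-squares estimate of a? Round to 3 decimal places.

Normal-equation sums: Σwᵢ·s·s = 511, Σwᵢ·s = 69, Σwᵢ·1 = 16.
Right-hand side: Σwᵢ·s·g = 1169, Σwᵢ·g = 163.
det = 511·16 − 69² = 3415.
a = (1169·16 − 69·163)/3415 = 7457/3415; b = (511·163 − 69·1169)/3415 = 2632/3415.

a = 2.184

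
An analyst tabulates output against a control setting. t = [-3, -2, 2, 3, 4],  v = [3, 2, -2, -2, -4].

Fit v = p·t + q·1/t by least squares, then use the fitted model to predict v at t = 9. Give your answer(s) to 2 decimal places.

v̂ = -8.24

Setting ∂/∂p … = 0 gives: 42·p + 5·q = -39;  5·p + (113/144)·q = -14/3.
Eliminating q: (113/144)·(row 1) − 5·(row 2) gives (191/24)·p = (113/144)·(-39) − 5·(-14/3) = -349/48, so p = -349/382.
Then q = ((-14/3) − 5·(-349/382))/(113/144) = -24/191.
At t = 9: v̂ = (-349/382)·(9) + (-24/191)·(1/9) = -9439/1146.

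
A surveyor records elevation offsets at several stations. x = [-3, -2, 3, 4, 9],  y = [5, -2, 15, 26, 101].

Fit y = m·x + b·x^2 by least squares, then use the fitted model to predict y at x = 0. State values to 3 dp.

Forming MᵀM = [[119, 785]; [785, 6995]] and Mᵀy = [1047, 8769]ᵀ gives MᵀM·[m, b]ᵀ = Mᵀy.
Determinant 119·6995 − 785² = 216180.
m = (1047·6995 − 785·8769)/216180 = 2445/1201; b = (119·8769 − 785·1047)/216180 = 6156/6005.
At x = 0: ŷ = (2445/1201)·(0) + (6156/6005)·(0) = 0.

ŷ = 0.000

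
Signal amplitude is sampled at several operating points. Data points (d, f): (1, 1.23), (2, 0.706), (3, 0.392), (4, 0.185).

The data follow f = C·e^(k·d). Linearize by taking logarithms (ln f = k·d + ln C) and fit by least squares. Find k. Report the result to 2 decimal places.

Linearized form: ln f = k·d + ln C. From the 4 transformed points,
XᵀX = [[30.0000, 10.0000]; [10.0000, 4]], rhs = [-10.0483, -2.7650]ᵀ  (here Σd = 10.0000, Σ(d)² = 30.0000, Σln f = -2.7650, Σd·ln f = -10.0483).
Δ = 30.0000·4 − (10.0000)² = 20.0000; k = (-10.0483·4 − 10.0000·-2.7650)/20.0000 = -0.62716, ln C = (30.0000·-2.7650 − 10.0000·-10.0483)/20.0000 = 0.87664.

k = -0.63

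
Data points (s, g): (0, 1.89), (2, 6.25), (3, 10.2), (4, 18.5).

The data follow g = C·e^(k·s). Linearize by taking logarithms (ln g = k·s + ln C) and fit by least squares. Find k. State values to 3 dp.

Taking logs, ln g = k·s + ln C, so regress ln g on s.
Σs = 9.0000, Σ(s)² = 29.0000, Σln g = 7.7093, Σs·ln g = 22.3034.
Normal system: [[29.0000, 9.0000]; [9.0000, 4]]·[k, ln C]ᵀ = [22.3034, 7.7093]ᵀ.
Δ = 29.0000·4 − (9.0000)² = 35.0000; k = (22.3034·4 − 9.0000·7.7093)/35.0000 = 0.56657, ln C = (29.0000·7.7093 − 9.0000·22.3034)/35.0000 = 0.65256.

k = 0.567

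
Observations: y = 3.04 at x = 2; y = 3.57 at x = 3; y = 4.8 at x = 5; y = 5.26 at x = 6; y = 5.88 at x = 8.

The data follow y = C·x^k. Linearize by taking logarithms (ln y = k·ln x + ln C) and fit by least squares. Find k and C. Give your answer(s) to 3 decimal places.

k = 0.495, C = 2.133

Linearized form: ln y = k·ln x + ln C. From the 5 transformed points,
Σln x = 7.2724, Σ(ln x)² = 11.8122, Σln y = 7.3847, Σln x·ln y = 11.3517.
Normal system: [[11.8122, 7.2724]; [7.2724, 5]]·[k, ln C]ᵀ = [11.3517, 7.3847]ᵀ.
Δ = 11.8122·5 − (7.2724)² = 6.1731; k = (11.3517·5 − 7.2724·7.3847)/6.1731 = 0.49473, ln C = (11.8122·7.3847 − 7.2724·11.3517)/6.1731 = 0.75738, so C = exp(0.75738) = 2.13267.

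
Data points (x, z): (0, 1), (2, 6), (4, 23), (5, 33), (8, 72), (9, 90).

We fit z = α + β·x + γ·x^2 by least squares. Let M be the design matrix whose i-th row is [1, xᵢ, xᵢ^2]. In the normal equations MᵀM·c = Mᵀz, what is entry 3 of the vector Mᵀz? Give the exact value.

Entry 3 ↔ basis x^2, so (Mᵀz)_{3} = Σᵢ (x^2)·zᵢ = (0)·(1) + (4)·(6) + (16)·(23) + (25)·(33) + (64)·(72) + (81)·(90) = 13115.

13115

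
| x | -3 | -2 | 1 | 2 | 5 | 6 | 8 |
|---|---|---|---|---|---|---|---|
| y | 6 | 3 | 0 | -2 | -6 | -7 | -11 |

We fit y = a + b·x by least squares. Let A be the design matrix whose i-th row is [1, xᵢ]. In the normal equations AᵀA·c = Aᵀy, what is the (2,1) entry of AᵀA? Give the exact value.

Row 2 ↔ basis x, column 1 ↔ basis 1, so (AᵀA)_{2,1} = Σᵢ x = (-3)·(1) + (-2)·(1) + (1)·(1) + (2)·(1) + (5)·(1) + (6)·(1) + (8)·(1) = 17.

17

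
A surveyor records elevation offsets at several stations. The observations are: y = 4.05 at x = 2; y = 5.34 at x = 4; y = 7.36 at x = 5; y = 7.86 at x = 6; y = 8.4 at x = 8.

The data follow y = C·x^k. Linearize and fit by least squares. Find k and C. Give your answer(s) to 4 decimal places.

k = 0.5683, C = 2.6987

With ln yᵢ as the transformed response and ln xᵢ as the regressor:
Σln x = 7.5601, Σ(ln x)² = 12.5270, Σln y = 9.2600, Σln x·ln y = 14.6242.
Equations: 12.5270·k + 7.5601·ln C = 14.6242;  7.5601·k + 5·ln C = 9.2600.
Solving (det = 5.4804): k = 0.56827, ln C = 0.99277, so C = exp(0.99277) = 2.69870.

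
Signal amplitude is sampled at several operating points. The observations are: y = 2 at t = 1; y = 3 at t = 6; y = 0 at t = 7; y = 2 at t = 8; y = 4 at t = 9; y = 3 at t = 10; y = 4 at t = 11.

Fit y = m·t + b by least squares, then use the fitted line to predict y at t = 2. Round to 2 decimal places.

ŷ = 1.56

Compute the Gram sums: Σt·t = 452, Σt = 52, Σ1 = 7.
Right-hand side: Σt·y = 146, Σy = 18.
So AᵀA·[m, b]ᵀ = Aᵀy: [[452, 52]; [52, 7]]·[m, b]ᵀ = [146, 18]ᵀ.
Eliminating b: 7·(row 1) − 52·(row 2) gives 460·m = 7·146 − 52·18 = 86, so m = 43/230.
Then b = (18 − 52·(43/230))/7 = 136/115.
At t = 2: ŷ = (43/230)·(2) + (136/115)·(1) = 179/115.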